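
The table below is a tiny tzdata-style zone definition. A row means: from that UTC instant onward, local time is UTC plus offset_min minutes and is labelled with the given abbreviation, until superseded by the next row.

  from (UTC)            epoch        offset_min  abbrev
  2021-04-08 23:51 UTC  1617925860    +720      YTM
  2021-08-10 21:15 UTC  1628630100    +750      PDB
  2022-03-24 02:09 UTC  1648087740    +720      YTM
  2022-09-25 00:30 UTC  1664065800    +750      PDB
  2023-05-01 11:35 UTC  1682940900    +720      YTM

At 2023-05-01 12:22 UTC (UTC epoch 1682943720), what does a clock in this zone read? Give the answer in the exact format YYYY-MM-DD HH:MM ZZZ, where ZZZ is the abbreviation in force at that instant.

Query: 2023-05-01 12:22 UTC
Rule 5/5 (YTM, +12:00): 2023-05-01 11:35 UTC ≤ query < +∞
12·60 + 22 + 720 = 1462 min
1462 = 1·1440 + 22; 22 = 0·60 + 22 → 00:22, 2023-05-01 + 1 day = 2023-05-02
→ 2023-05-02 00:22 YTM

2023-05-02 00:22 YTM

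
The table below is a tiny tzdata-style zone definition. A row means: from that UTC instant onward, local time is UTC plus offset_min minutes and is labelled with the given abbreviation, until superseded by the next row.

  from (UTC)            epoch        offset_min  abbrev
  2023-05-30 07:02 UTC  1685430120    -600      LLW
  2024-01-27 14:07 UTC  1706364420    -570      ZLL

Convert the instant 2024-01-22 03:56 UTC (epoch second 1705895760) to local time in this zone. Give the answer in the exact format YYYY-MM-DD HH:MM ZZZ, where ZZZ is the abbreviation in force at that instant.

2024-01-21 17:56 LLW

Query: 2024-01-22 03:56 UTC
Rule 1/2 (LLW, -10:00): 2023-05-30 07:02 UTC ≤ query < 2024-01-27 14:07 UTC
3·60 + 56 - 600 = -364 min
-364 = -1·1440 + 1076; 1076 = 17·60 + 56 → 17:56, 2024-01-22 - 1 day = 2024-01-21
→ 2024-01-21 17:56 LLW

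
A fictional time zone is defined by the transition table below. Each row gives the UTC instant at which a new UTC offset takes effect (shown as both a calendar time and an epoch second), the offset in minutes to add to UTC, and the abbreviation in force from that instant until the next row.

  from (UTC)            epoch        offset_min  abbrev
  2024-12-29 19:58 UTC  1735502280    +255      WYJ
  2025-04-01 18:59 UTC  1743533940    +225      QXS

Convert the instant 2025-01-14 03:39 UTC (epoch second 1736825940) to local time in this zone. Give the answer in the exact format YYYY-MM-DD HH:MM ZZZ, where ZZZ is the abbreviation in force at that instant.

Query: 2025-01-14 03:39 UTC
Rule 1/2 (WYJ, +04:15): 2024-12-29 19:58 UTC ≤ query < 2025-04-01 18:59 UTC
3·60 + 39 + 255 = 474 min
474 = 0·1440 + 474; 474 = 7·60 + 54 → 07:54, same day
→ 2025-01-14 07:54 WYJ

2025-01-14 07:54 WYJ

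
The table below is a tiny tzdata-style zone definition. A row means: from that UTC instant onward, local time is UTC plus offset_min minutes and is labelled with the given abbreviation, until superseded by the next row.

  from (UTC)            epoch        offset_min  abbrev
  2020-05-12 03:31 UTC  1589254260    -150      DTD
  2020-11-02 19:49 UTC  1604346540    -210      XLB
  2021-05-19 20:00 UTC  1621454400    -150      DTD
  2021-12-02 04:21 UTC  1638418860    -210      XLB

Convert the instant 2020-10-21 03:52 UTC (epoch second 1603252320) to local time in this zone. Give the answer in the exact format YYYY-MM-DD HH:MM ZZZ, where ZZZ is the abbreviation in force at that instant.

2020-10-21 01:22 DTD

Query: 2020-10-21 03:52 UTC
Rule 1/4 (DTD, -02:30): 2020-05-12 03:31 UTC ≤ query < 2020-11-02 19:49 UTC
3·60 + 52 - 150 = 82 min
82 = 0·1440 + 82; 82 = 1·60 + 22 → 01:22, same day
→ 2020-10-21 01:22 DTD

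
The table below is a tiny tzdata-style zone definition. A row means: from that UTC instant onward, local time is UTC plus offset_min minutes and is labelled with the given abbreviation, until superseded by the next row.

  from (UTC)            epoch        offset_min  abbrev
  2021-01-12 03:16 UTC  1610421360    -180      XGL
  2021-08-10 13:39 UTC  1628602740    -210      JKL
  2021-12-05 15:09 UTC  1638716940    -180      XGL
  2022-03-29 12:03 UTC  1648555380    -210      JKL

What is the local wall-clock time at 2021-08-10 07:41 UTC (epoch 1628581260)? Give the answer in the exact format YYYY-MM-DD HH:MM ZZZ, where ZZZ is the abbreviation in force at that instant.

Query: 2021-08-10 07:41 UTC
Rule 1/4 (XGL, -03:00): 2021-01-12 03:16 UTC ≤ query < 2021-08-10 13:39 UTC
7·60 + 41 - 180 = 281 min
281 = 0·1440 + 281; 281 = 4·60 + 41 → 04:41, same day
→ 2021-08-10 04:41 XGL

2021-08-10 04:41 XGL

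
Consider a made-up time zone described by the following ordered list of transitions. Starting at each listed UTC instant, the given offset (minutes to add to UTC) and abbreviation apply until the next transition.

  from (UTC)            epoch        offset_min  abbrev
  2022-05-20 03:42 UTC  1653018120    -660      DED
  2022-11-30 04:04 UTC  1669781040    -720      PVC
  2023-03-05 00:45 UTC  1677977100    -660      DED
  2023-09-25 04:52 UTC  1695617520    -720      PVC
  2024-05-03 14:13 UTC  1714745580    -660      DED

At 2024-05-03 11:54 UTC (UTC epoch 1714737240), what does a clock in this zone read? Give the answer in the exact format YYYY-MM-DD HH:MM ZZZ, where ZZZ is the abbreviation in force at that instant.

2024-05-02 23:54 PVC

Query: 2024-05-03 11:54 UTC
Rule 4/5 (PVC, -12:00): 2023-09-25 04:52 UTC ≤ query < 2024-05-03 14:13 UTC
11·60 + 54 - 720 = -6 min
-6 = -1·1440 + 1434; 1434 = 23·60 + 54 → 23:54, 2024-05-03 - 1 day = 2024-05-02
→ 2024-05-02 23:54 PVC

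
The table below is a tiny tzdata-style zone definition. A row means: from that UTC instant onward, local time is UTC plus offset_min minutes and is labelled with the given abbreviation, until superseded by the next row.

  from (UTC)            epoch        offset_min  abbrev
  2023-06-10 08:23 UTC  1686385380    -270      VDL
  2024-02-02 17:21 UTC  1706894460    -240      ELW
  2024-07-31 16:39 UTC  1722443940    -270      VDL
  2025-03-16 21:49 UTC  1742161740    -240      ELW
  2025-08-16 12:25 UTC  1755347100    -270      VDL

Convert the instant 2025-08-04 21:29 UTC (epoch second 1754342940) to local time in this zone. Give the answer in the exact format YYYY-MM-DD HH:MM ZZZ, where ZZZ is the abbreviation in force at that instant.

Query: 2025-08-04 21:29 UTC
Rule 4/5 (ELW, -04:00): 2025-03-16 21:49 UTC ≤ query < 2025-08-16 12:25 UTC
21·60 + 29 - 240 = 1049 min
1049 = 0·1440 + 1049; 1049 = 17·60 + 29 → 17:29, same day
→ 2025-08-04 17:29 ELW

2025-08-04 17:29 ELW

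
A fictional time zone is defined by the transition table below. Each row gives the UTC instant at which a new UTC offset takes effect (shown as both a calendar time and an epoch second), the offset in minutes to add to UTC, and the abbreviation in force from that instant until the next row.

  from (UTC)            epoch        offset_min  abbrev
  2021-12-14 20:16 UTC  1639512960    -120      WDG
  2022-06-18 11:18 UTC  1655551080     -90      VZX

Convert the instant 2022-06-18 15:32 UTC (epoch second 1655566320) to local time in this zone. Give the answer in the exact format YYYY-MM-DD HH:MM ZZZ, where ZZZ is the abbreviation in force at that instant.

Query: 2022-06-18 15:32 UTC
Rule 2/2 (VZX, -01:30): 2022-06-18 11:18 UTC ≤ query < +∞
15·60 + 32 - 90 = 842 min
842 = 0·1440 + 842; 842 = 14·60 + 2 → 14:02, same day
→ 2022-06-18 14:02 VZX

2022-06-18 14:02 VZX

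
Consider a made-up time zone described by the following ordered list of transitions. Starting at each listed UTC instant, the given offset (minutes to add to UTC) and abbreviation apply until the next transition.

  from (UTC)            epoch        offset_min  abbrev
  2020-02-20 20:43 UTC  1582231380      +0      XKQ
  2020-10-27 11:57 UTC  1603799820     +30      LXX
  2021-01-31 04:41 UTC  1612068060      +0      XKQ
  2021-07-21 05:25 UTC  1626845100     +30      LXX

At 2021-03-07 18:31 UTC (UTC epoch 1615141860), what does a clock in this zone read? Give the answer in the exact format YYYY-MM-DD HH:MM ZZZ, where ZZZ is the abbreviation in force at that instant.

Query: 2021-03-07 18:31 UTC
Rule 3/4 (XKQ, +00:00): 2021-01-31 04:41 UTC ≤ query < 2021-07-21 05:25 UTC
18·60 + 31 + 0 = 1111 min
1111 = 0·1440 + 1111; 1111 = 18·60 + 31 → 18:31, same day
→ 2021-03-07 18:31 XKQ

2021-03-07 18:31 XKQ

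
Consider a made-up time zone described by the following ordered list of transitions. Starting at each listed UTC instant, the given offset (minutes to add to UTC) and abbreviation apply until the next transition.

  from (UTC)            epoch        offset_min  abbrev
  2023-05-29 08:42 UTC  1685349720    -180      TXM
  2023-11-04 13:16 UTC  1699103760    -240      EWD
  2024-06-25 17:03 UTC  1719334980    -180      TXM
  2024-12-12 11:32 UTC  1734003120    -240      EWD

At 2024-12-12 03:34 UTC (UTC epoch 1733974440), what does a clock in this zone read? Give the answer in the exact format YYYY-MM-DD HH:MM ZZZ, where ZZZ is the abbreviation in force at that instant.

2024-12-12 00:34 TXM

Query: 2024-12-12 03:34 UTC
Rule 3/4 (TXM, -03:00): 2024-06-25 17:03 UTC ≤ query < 2024-12-12 11:32 UTC
3·60 + 34 - 180 = 34 min
34 = 0·1440 + 34; 34 = 0·60 + 34 → 00:34, same day
→ 2024-12-12 00:34 TXM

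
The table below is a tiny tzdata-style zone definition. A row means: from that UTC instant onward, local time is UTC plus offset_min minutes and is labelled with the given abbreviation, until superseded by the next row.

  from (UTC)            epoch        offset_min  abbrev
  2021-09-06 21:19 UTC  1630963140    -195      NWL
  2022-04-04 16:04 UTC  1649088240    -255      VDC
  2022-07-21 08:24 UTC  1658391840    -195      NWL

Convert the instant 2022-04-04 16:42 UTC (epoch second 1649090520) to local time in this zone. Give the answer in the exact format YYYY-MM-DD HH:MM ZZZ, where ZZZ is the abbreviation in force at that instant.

Query: 2022-04-04 16:42 UTC
Rule 2/3 (VDC, -04:15): 2022-04-04 16:04 UTC ≤ query < 2022-07-21 08:24 UTC
16·60 + 42 - 255 = 747 min
747 = 0·1440 + 747; 747 = 12·60 + 27 → 12:27, same day
→ 2022-04-04 12:27 VDC

2022-04-04 12:27 VDC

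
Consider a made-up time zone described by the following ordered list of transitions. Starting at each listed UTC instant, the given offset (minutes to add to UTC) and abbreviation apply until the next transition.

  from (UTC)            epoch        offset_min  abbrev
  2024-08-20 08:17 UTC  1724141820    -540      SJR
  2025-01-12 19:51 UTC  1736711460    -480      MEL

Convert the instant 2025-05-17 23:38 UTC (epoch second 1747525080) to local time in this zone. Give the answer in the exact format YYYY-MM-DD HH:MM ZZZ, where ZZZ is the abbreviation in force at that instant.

2025-05-17 15:38 MEL

Query: 2025-05-17 23:38 UTC
Rule 2/2 (MEL, -08:00): 2025-01-12 19:51 UTC ≤ query < +∞
23·60 + 38 - 480 = 938 min
938 = 0·1440 + 938; 938 = 15·60 + 38 → 15:38, same day
→ 2025-05-17 15:38 MEL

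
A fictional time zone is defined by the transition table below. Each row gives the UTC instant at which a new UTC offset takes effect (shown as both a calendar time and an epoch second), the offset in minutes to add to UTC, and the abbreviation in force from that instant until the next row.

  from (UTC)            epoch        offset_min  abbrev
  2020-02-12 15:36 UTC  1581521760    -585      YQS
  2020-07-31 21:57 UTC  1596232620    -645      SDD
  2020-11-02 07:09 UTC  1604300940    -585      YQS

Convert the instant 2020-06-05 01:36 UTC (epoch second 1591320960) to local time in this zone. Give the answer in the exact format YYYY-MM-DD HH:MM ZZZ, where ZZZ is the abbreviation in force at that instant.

Query: 2020-06-05 01:36 UTC
Rule 1/3 (YQS, -09:45): 2020-02-12 15:36 UTC ≤ query < 2020-07-31 21:57 UTC
1·60 + 36 - 585 = -489 min
-489 = -1·1440 + 951; 951 = 15·60 + 51 → 15:51, 2020-06-05 - 1 day = 2020-06-04
→ 2020-06-04 15:51 YQS

2020-06-04 15:51 YQS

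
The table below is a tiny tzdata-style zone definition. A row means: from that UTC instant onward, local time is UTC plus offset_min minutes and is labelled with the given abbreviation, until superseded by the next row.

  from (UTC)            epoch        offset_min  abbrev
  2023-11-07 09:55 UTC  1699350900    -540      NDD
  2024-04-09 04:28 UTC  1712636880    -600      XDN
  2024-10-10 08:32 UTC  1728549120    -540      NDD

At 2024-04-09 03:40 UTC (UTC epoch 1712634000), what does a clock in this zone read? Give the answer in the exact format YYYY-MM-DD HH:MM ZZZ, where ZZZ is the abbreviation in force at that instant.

Query: 2024-04-09 03:40 UTC
Rule 1/3 (NDD, -09:00): 2023-11-07 09:55 UTC ≤ query < 2024-04-09 04:28 UTC
3·60 + 40 - 540 = -320 min
-320 = -1·1440 + 1120; 1120 = 18·60 + 40 → 18:40, 2024-04-09 - 1 day = 2024-04-08
→ 2024-04-08 18:40 NDD

2024-04-08 18:40 NDD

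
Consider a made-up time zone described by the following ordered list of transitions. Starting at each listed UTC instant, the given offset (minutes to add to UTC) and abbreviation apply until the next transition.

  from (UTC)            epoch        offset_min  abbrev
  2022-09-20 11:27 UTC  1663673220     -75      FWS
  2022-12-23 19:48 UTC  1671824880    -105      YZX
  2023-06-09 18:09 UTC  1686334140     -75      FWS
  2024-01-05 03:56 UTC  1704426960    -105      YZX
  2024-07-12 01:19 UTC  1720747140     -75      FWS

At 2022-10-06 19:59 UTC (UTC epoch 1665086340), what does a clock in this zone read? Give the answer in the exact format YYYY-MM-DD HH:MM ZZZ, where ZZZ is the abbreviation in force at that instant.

2022-10-06 18:44 FWS

Query: 2022-10-06 19:59 UTC
Rule 1/5 (FWS, -01:15): 2022-09-20 11:27 UTC ≤ query < 2022-12-23 19:48 UTC
19·60 + 59 - 75 = 1124 min
1124 = 0·1440 + 1124; 1124 = 18·60 + 44 → 18:44, same day
→ 2022-10-06 18:44 FWS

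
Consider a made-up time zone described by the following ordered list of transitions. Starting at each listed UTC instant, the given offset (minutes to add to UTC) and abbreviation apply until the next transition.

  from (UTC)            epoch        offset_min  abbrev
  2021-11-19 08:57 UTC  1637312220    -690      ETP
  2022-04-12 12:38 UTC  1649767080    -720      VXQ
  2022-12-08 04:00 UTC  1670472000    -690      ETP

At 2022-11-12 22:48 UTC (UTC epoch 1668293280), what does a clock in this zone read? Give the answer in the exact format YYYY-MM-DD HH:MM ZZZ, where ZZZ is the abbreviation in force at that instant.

2022-11-12 10:48 VXQ

Query: 2022-11-12 22:48 UTC
Rule 2/3 (VXQ, -12:00): 2022-04-12 12:38 UTC ≤ query < 2022-12-08 04:00 UTC
22·60 + 48 - 720 = 648 min
648 = 0·1440 + 648; 648 = 10·60 + 48 → 10:48, same day
→ 2022-11-12 10:48 VXQ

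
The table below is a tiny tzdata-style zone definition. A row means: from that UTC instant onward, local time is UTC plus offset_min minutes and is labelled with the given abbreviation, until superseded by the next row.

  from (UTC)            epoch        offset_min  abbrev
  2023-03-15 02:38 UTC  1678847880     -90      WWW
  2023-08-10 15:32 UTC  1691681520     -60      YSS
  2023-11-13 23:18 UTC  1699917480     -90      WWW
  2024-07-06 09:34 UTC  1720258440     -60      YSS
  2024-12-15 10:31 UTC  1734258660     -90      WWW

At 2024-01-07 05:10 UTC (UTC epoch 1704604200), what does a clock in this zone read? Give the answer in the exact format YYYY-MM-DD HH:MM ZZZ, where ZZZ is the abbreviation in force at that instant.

2024-01-07 03:40 WWW

Query: 2024-01-07 05:10 UTC
Rule 3/5 (WWW, -01:30): 2023-11-13 23:18 UTC ≤ query < 2024-07-06 09:34 UTC
5·60 + 10 - 90 = 220 min
220 = 0·1440 + 220; 220 = 3·60 + 40 → 03:40, same day
→ 2024-01-07 03:40 WWW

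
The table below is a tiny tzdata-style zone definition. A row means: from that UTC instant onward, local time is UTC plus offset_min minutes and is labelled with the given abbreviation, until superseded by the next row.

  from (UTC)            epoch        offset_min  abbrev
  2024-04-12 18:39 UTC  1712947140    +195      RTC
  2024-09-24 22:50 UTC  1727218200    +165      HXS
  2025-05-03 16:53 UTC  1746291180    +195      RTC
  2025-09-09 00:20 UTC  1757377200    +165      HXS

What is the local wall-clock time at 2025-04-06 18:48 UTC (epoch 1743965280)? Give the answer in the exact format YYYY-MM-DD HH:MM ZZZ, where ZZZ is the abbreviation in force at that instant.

Query: 2025-04-06 18:48 UTC
Rule 2/4 (HXS, +02:45): 2024-09-24 22:50 UTC ≤ query < 2025-05-03 16:53 UTC
18·60 + 48 + 165 = 1293 min
1293 = 0·1440 + 1293; 1293 = 21·60 + 33 → 21:33, same day
→ 2025-04-06 21:33 HXS

2025-04-06 21:33 HXS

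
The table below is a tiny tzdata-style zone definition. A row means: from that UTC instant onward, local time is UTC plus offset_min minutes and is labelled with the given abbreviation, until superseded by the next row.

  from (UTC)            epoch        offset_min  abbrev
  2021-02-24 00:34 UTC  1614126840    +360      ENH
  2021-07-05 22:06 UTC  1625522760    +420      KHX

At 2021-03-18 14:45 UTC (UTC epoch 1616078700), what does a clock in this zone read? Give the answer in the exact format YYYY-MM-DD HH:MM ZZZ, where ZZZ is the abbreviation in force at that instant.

Query: 2021-03-18 14:45 UTC
Rule 1/2 (ENH, +06:00): 2021-02-24 00:34 UTC ≤ query < 2021-07-05 22:06 UTC
14·60 + 45 + 360 = 1245 min
1245 = 0·1440 + 1245; 1245 = 20·60 + 45 → 20:45, same day
→ 2021-03-18 20:45 ENH

2021-03-18 20:45 ENH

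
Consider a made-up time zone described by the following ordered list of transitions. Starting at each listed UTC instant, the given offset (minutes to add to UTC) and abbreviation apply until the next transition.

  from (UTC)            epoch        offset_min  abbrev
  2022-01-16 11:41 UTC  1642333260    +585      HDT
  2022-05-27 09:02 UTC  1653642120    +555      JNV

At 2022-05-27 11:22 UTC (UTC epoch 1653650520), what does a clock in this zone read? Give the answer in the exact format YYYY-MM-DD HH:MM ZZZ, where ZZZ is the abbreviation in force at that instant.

Query: 2022-05-27 11:22 UTC
Rule 2/2 (JNV, +09:15): 2022-05-27 09:02 UTC ≤ query < +∞
11·60 + 22 + 555 = 1237 min
1237 = 0·1440 + 1237; 1237 = 20·60 + 37 → 20:37, same day
→ 2022-05-27 20:37 JNV

2022-05-27 20:37 JNV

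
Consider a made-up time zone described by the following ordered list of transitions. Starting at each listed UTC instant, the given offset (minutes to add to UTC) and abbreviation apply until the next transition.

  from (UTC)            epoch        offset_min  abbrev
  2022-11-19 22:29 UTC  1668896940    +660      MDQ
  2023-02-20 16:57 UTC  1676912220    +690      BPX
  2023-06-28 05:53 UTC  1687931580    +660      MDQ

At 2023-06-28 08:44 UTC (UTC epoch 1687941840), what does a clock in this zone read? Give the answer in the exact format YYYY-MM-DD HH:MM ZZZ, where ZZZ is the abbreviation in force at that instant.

2023-06-28 19:44 MDQ

Query: 2023-06-28 08:44 UTC
Rule 3/3 (MDQ, +11:00): 2023-06-28 05:53 UTC ≤ query < +∞
8·60 + 44 + 660 = 1184 min
1184 = 0·1440 + 1184; 1184 = 19·60 + 44 → 19:44, same day
→ 2023-06-28 19:44 MDQ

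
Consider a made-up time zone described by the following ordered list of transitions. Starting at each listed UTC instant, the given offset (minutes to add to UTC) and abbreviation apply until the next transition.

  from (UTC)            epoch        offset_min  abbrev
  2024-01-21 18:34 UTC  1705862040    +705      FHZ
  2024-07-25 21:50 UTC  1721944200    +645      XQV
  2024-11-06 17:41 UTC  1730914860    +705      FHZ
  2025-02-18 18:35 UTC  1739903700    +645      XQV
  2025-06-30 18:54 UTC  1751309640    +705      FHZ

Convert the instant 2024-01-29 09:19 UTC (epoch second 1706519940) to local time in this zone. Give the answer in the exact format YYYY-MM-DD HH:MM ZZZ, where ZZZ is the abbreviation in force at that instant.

Query: 2024-01-29 09:19 UTC
Rule 1/5 (FHZ, +11:45): 2024-01-21 18:34 UTC ≤ query < 2024-07-25 21:50 UTC
9·60 + 19 + 705 = 1264 min
1264 = 0·1440 + 1264; 1264 = 21·60 + 4 → 21:04, same day
→ 2024-01-29 21:04 FHZ

2024-01-29 21:04 FHZ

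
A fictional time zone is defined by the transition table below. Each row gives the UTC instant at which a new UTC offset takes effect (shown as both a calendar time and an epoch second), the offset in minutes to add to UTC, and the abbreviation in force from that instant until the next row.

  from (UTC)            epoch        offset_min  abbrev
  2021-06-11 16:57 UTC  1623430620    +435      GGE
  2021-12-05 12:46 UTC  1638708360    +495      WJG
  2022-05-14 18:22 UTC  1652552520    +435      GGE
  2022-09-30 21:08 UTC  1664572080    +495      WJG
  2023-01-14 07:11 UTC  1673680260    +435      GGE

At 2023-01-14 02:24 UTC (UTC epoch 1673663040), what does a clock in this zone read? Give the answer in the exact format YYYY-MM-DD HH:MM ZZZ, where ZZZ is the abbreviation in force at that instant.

2023-01-14 10:39 WJG

Query: 2023-01-14 02:24 UTC
Rule 4/5 (WJG, +08:15): 2022-09-30 21:08 UTC ≤ query < 2023-01-14 07:11 UTC
2·60 + 24 + 495 = 639 min
639 = 0·1440 + 639; 639 = 10·60 + 39 → 10:39, same day
→ 2023-01-14 10:39 WJG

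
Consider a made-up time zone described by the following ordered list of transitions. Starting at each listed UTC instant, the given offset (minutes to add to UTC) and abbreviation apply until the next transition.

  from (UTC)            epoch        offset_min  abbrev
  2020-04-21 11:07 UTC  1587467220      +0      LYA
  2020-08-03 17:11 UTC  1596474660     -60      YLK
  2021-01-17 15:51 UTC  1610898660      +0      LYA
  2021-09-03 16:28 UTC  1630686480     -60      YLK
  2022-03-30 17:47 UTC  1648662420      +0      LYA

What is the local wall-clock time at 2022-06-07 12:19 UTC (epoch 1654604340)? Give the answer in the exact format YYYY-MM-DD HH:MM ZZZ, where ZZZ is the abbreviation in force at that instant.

2022-06-07 12:19 LYA

Query: 2022-06-07 12:19 UTC
Rule 5/5 (LYA, +00:00): 2022-03-30 17:47 UTC ≤ query < +∞
12·60 + 19 + 0 = 739 min
739 = 0·1440 + 739; 739 = 12·60 + 19 → 12:19, same day
→ 2022-06-07 12:19 LYA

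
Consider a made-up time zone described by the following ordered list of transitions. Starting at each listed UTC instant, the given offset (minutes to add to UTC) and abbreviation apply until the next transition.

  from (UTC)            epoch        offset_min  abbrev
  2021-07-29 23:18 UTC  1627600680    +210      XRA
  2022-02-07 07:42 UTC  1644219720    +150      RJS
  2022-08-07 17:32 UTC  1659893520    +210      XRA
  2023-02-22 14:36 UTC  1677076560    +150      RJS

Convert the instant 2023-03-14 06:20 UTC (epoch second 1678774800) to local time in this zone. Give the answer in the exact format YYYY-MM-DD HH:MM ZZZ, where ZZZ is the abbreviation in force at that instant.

2023-03-14 08:50 RJS

Query: 2023-03-14 06:20 UTC
Rule 4/4 (RJS, +02:30): 2023-02-22 14:36 UTC ≤ query < +∞
6·60 + 20 + 150 = 530 min
530 = 0·1440 + 530; 530 = 8·60 + 50 → 08:50, same day
→ 2023-03-14 08:50 RJS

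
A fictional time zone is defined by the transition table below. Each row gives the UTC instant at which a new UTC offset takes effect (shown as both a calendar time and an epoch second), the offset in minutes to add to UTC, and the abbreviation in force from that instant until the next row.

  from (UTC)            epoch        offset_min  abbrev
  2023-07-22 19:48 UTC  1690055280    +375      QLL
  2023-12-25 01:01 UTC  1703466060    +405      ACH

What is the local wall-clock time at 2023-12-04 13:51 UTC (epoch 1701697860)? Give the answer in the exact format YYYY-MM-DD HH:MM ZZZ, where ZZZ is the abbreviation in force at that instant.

Query: 2023-12-04 13:51 UTC
Rule 1/2 (QLL, +06:15): 2023-07-22 19:48 UTC ≤ query < 2023-12-25 01:01 UTC
13·60 + 51 + 375 = 1206 min
1206 = 0·1440 + 1206; 1206 = 20·60 + 6 → 20:06, same day
→ 2023-12-04 20:06 QLL

2023-12-04 20:06 QLL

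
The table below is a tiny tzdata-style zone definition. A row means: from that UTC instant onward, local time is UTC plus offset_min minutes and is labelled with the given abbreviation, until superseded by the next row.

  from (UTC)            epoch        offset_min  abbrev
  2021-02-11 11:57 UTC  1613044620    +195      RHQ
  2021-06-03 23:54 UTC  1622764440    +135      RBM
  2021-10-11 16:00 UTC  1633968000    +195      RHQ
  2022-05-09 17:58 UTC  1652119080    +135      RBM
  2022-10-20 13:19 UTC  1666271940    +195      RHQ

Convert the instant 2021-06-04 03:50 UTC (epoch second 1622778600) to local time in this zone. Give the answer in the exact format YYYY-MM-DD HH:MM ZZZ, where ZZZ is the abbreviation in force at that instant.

2021-06-04 06:05 RBM

Query: 2021-06-04 03:50 UTC
Rule 2/5 (RBM, +02:15): 2021-06-03 23:54 UTC ≤ query < 2021-10-11 16:00 UTC
3·60 + 50 + 135 = 365 min
365 = 0·1440 + 365; 365 = 6·60 + 5 → 06:05, same day
→ 2021-06-04 06:05 RBM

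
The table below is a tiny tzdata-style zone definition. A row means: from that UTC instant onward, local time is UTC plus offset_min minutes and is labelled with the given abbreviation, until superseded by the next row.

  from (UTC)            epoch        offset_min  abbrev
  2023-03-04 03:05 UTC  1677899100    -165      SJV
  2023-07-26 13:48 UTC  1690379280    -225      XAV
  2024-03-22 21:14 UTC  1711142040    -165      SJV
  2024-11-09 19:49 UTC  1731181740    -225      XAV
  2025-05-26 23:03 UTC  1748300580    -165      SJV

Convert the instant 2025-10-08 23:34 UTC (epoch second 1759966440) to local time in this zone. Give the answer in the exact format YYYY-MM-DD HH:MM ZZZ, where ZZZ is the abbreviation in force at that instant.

Query: 2025-10-08 23:34 UTC
Rule 5/5 (SJV, -02:45): 2025-05-26 23:03 UTC ≤ query < +∞
23·60 + 34 - 165 = 1249 min
1249 = 0·1440 + 1249; 1249 = 20·60 + 49 → 20:49, same day
→ 2025-10-08 20:49 SJV

2025-10-08 20:49 SJV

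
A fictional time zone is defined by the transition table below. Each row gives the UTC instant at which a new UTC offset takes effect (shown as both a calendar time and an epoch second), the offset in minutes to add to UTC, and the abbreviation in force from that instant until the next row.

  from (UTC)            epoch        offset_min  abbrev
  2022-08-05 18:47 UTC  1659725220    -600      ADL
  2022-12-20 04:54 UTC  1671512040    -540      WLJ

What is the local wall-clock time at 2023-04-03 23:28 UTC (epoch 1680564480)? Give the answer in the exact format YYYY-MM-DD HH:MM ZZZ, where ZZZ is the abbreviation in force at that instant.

2023-04-03 14:28 WLJ

Query: 2023-04-03 23:28 UTC
Rule 2/2 (WLJ, -09:00): 2022-12-20 04:54 UTC ≤ query < +∞
23·60 + 28 - 540 = 868 min
868 = 0·1440 + 868; 868 = 14·60 + 28 → 14:28, same day
→ 2023-04-03 14:28 WLJ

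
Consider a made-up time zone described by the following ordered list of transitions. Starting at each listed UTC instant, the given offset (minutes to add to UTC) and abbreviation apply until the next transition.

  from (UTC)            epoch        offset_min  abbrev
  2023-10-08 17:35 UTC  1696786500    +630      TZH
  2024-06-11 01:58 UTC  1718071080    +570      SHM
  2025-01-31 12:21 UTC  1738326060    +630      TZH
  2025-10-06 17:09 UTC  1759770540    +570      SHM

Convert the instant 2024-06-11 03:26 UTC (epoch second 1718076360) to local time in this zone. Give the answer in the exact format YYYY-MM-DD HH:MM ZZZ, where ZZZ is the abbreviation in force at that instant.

Query: 2024-06-11 03:26 UTC
Rule 2/4 (SHM, +09:30): 2024-06-11 01:58 UTC ≤ query < 2025-01-31 12:21 UTC
3·60 + 26 + 570 = 776 min
776 = 0·1440 + 776; 776 = 12·60 + 56 → 12:56, same day
→ 2024-06-11 12:56 SHM

2024-06-11 12:56 SHM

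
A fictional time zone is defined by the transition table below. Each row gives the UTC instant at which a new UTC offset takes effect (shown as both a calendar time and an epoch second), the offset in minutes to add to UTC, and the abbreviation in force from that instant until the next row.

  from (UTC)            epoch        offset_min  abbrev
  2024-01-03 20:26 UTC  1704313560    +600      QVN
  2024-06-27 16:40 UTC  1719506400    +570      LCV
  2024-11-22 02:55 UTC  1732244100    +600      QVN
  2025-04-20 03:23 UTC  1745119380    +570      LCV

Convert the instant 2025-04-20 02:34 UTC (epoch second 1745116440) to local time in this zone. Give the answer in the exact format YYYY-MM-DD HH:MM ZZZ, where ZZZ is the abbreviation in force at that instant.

2025-04-20 12:34 QVN

Query: 2025-04-20 02:34 UTC
Rule 3/4 (QVN, +10:00): 2024-11-22 02:55 UTC ≤ query < 2025-04-20 03:23 UTC
2·60 + 34 + 600 = 754 min
754 = 0·1440 + 754; 754 = 12·60 + 34 → 12:34, same day
→ 2025-04-20 12:34 QVN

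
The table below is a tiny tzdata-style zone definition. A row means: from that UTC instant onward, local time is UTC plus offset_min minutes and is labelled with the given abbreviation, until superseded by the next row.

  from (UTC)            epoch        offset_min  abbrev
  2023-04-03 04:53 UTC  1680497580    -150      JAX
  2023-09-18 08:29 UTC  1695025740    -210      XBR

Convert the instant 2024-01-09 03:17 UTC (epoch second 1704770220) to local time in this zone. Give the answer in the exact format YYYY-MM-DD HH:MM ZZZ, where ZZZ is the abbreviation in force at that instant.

2024-01-08 23:47 XBR

Query: 2024-01-09 03:17 UTC
Rule 2/2 (XBR, -03:30): 2023-09-18 08:29 UTC ≤ query < +∞
3·60 + 17 - 210 = -13 min
-13 = -1·1440 + 1427; 1427 = 23·60 + 47 → 23:47, 2024-01-09 - 1 day = 2024-01-08
→ 2024-01-08 23:47 XBR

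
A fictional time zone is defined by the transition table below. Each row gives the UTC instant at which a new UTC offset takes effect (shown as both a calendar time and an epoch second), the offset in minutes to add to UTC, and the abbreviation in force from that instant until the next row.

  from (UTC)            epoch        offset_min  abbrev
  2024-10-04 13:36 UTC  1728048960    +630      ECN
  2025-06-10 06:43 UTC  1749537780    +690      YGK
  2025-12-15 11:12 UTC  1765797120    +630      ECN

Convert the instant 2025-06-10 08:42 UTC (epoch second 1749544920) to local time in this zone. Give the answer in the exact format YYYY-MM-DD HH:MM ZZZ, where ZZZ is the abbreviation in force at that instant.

Query: 2025-06-10 08:42 UTC
Rule 2/3 (YGK, +11:30): 2025-06-10 06:43 UTC ≤ query < 2025-12-15 11:12 UTC
8·60 + 42 + 690 = 1212 min
1212 = 0·1440 + 1212; 1212 = 20·60 + 12 → 20:12, same day
→ 2025-06-10 20:12 YGK

2025-06-10 20:12 YGK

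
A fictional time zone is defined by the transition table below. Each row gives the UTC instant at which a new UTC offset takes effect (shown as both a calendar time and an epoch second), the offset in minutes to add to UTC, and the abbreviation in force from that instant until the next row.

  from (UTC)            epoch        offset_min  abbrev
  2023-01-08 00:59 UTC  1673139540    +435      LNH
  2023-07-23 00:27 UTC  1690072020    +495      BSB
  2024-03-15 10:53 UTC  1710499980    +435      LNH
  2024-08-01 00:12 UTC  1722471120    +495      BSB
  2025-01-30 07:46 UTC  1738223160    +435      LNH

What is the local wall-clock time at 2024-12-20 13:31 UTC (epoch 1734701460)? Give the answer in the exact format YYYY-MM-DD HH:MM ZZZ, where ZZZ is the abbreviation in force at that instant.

2024-12-20 21:46 BSB

Query: 2024-12-20 13:31 UTC
Rule 4/5 (BSB, +08:15): 2024-08-01 00:12 UTC ≤ query < 2025-01-30 07:46 UTC
13·60 + 31 + 495 = 1306 min
1306 = 0·1440 + 1306; 1306 = 21·60 + 46 → 21:46, same day
→ 2024-12-20 21:46 BSB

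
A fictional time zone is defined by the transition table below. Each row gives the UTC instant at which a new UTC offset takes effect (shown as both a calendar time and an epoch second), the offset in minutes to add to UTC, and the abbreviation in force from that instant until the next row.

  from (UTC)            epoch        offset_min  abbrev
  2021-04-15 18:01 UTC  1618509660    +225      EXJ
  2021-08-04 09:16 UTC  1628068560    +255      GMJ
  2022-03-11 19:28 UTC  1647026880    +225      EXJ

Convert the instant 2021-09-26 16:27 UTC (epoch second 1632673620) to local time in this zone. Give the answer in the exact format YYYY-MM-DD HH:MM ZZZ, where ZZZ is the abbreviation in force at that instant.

Query: 2021-09-26 16:27 UTC
Rule 2/3 (GMJ, +04:15): 2021-08-04 09:16 UTC ≤ query < 2022-03-11 19:28 UTC
16·60 + 27 + 255 = 1242 min
1242 = 0·1440 + 1242; 1242 = 20·60 + 42 → 20:42, same day
→ 2021-09-26 20:42 GMJ

2021-09-26 20:42 GMJ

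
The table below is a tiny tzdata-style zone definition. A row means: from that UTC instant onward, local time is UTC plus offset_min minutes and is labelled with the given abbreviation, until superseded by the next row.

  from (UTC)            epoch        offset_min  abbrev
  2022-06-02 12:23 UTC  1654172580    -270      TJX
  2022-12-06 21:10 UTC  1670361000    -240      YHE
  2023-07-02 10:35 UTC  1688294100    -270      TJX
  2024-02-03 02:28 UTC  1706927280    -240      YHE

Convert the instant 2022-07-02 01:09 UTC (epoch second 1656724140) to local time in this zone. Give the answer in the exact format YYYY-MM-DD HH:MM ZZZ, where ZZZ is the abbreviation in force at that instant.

2022-07-01 20:39 TJX

Query: 2022-07-02 01:09 UTC
Rule 1/4 (TJX, -04:30): 2022-06-02 12:23 UTC ≤ query < 2022-12-06 21:10 UTC
1·60 + 9 - 270 = -201 min
-201 = -1·1440 + 1239; 1239 = 20·60 + 39 → 20:39, 2022-07-02 - 1 day = 2022-07-01
→ 2022-07-01 20:39 TJX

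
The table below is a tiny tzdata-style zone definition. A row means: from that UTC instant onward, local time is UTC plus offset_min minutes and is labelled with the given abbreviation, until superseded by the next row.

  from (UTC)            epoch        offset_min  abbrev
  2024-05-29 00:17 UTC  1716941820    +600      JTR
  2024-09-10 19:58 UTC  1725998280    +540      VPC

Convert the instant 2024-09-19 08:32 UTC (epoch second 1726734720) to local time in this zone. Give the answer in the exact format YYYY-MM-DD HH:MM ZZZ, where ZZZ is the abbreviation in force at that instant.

2024-09-19 17:32 VPC

Query: 2024-09-19 08:32 UTC
Rule 2/2 (VPC, +09:00): 2024-09-10 19:58 UTC ≤ query < +∞
8·60 + 32 + 540 = 1052 min
1052 = 0·1440 + 1052; 1052 = 17·60 + 32 → 17:32, same day
→ 2024-09-19 17:32 VPC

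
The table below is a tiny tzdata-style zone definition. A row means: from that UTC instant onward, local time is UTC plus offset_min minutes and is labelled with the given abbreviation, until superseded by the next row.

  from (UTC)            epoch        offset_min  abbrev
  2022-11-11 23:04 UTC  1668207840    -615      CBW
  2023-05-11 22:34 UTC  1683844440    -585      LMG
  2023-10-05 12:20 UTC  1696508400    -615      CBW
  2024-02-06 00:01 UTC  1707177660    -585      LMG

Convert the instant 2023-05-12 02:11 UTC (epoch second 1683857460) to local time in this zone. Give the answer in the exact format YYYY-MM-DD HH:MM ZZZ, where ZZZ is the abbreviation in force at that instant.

2023-05-11 16:26 LMG

Query: 2023-05-12 02:11 UTC
Rule 2/4 (LMG, -09:45): 2023-05-11 22:34 UTC ≤ query < 2023-10-05 12:20 UTC
2·60 + 11 - 585 = -454 min
-454 = -1·1440 + 986; 986 = 16·60 + 26 → 16:26, 2023-05-12 - 1 day = 2023-05-11
→ 2023-05-11 16:26 LMG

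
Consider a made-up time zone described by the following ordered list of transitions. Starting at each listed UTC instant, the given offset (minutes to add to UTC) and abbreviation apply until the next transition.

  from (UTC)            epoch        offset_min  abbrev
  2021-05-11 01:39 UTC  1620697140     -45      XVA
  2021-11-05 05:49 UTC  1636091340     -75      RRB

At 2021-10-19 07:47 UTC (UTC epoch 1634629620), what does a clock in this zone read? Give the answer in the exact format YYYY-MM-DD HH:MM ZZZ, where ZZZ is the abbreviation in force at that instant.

Query: 2021-10-19 07:47 UTC
Rule 1/2 (XVA, -00:45): 2021-05-11 01:39 UTC ≤ query < 2021-11-05 05:49 UTC
7·60 + 47 - 45 = 422 min
422 = 0·1440 + 422; 422 = 7·60 + 2 → 07:02, same day
→ 2021-10-19 07:02 XVA

2021-10-19 07:02 XVA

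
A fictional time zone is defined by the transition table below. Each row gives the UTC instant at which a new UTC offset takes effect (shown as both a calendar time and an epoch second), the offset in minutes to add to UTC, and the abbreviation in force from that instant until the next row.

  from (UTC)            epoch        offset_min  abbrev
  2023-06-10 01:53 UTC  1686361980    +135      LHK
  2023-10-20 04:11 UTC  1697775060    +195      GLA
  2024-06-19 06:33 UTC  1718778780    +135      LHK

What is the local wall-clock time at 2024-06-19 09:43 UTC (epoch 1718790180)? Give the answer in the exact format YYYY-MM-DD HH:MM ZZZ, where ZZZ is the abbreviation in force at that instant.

Query: 2024-06-19 09:43 UTC
Rule 3/3 (LHK, +02:15): 2024-06-19 06:33 UTC ≤ query < +∞
9·60 + 43 + 135 = 718 min
718 = 0·1440 + 718; 718 = 11·60 + 58 → 11:58, same day
→ 2024-06-19 11:58 LHK

2024-06-19 11:58 LHK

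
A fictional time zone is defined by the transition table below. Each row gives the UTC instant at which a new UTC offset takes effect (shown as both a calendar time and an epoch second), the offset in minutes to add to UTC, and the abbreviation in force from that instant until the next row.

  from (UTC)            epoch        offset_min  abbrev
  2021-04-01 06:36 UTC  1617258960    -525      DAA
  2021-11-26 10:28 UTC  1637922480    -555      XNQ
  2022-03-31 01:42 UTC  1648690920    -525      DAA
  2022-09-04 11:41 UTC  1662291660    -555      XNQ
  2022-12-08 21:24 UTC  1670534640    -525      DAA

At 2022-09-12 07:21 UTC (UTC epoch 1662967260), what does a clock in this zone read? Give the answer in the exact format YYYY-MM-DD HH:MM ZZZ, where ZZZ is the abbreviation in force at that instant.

Query: 2022-09-12 07:21 UTC
Rule 4/5 (XNQ, -09:15): 2022-09-04 11:41 UTC ≤ query < 2022-12-08 21:24 UTC
7·60 + 21 - 555 = -114 min
-114 = -1·1440 + 1326; 1326 = 22·60 + 6 → 22:06, 2022-09-12 - 1 day = 2022-09-11
→ 2022-09-11 22:06 XNQ

2022-09-11 22:06 XNQ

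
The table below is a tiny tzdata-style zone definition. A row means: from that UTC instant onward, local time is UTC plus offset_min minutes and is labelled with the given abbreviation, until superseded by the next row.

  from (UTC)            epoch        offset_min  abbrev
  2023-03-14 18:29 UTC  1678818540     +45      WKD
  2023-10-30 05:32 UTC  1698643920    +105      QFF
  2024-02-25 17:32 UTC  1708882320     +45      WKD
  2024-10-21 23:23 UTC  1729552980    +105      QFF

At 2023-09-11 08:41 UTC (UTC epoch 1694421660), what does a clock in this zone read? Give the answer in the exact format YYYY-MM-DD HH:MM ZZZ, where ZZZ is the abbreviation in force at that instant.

Query: 2023-09-11 08:41 UTC
Rule 1/4 (WKD, +00:45): 2023-03-14 18:29 UTC ≤ query < 2023-10-30 05:32 UTC
8·60 + 41 + 45 = 566 min
566 = 0·1440 + 566; 566 = 9·60 + 26 → 09:26, same day
→ 2023-09-11 09:26 WKD

2023-09-11 09:26 WKD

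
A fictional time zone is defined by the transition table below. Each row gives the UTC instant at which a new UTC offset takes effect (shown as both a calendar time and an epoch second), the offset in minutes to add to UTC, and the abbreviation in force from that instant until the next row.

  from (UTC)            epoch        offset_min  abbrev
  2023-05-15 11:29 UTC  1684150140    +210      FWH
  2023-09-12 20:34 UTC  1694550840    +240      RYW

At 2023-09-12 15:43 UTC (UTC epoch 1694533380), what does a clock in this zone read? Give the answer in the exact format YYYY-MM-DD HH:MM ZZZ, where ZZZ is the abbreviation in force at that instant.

Query: 2023-09-12 15:43 UTC
Rule 1/2 (FWH, +03:30): 2023-05-15 11:29 UTC ≤ query < 2023-09-12 20:34 UTC
15·60 + 43 + 210 = 1153 min
1153 = 0·1440 + 1153; 1153 = 19·60 + 13 → 19:13, same day
→ 2023-09-12 19:13 FWH

2023-09-12 19:13 FWH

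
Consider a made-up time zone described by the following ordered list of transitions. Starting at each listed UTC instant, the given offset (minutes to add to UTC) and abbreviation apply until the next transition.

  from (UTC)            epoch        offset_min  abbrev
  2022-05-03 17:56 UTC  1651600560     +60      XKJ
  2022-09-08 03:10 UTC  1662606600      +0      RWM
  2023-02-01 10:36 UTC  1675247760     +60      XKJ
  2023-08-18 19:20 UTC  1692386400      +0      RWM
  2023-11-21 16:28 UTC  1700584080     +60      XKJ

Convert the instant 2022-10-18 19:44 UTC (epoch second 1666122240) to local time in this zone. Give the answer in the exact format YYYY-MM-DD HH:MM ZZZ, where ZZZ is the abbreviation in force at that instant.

2022-10-18 19:44 RWM

Query: 2022-10-18 19:44 UTC
Rule 2/5 (RWM, +00:00): 2022-09-08 03:10 UTC ≤ query < 2023-02-01 10:36 UTC
19·60 + 44 + 0 = 1184 min
1184 = 0·1440 + 1184; 1184 = 19·60 + 44 → 19:44, same day
→ 2022-10-18 19:44 RWM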